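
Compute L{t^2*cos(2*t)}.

L{cos(2t)} = s/(s^2 + 4).
Then apply L{t^2·g(t)} = (-1)^2 d^2/ds^2[G(s)] with G(s) = s/(s^2 + 4):
differentiating 2 times and applying the sign gives 2*s*(s^2 - 12)/(s^2 + 4)^3.

2*s*(s^2 - 12)/(s^2 + 4)^3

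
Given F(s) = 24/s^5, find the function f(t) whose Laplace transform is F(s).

Since L{t^4} = 4!/s^5 = 24/s^5, the inverse is t^4.

f(t) = t^4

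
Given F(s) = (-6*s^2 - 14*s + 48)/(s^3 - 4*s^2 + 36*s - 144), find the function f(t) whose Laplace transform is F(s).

f(t) = -2*exp(4*t) - 5*sin(6*t) - 4*cos(6*t)

Factor the denominator: s^3 - 4*s^2 + 36*s - 144 = (s - 4)*(s^2 + 36).
Partial fraction decomposition gives [-2/(s - 4)] + [-4*s/(s^2 + 36)] + [-30/(s^2 + 36)].
Invert each term: -2/(s - 4) ↔ -2e^(4t); -4·s/(s^2 + 36) ↔ -4cos(6t); -5·6/(s^2 + 36) ↔ -5sin(6t).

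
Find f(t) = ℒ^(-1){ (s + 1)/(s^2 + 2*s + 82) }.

Rewrite the denominator: s^2 + 2*s + 82 = (s + 1)^2 + 81.
The form in (s + 1) signals a first-shifting-theorem factor e^(-t).
Since L{cos(9t)} = s/(s^2 + 81), the inverse is e^(-t)*cos(9*t).

f(t) = exp(-t)*cos(9*t)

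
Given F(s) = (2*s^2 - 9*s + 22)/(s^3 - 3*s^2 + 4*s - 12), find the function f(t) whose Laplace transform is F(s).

Factor the denominator: s^3 - 3*s^2 + 4*s - 12 = (s - 3)*(s^2 + 4).
Partial fraction decomposition gives [1/(s - 3)] + [s/(s^2 + 4)] + [-6/(s^2 + 4)].
Invert each term: 1/(s - 3) ↔ e^(3t); 1·s/(s^2 + 4) ↔ cos(2t); -3·2/(s^2 + 4) ↔ -3sin(2t).

f(t) = exp(3*t) - 3*sin(2*t) + cos(2*t)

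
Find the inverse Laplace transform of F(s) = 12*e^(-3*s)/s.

The factor e^(-3s) signals a time shift by c = 3 (second shifting theorem).
L{12} = 12/s, so L^-1{12/s} = 12.
Hence the inverse is u(t - 3) times that function evaluated at t - 3.

Heaviside(t - 3)*(12)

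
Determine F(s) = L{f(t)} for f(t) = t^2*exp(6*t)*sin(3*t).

L{sin(3t)} = 3/(s^2 + 9).
Multiplying by e^(6t) shifts s → s - 6, so L{exp(6*t)*sin(3*t)} = 3/((s - 6)^2 + 9).
Then apply L{t^2·g(t)} = (-1)^2 d^2/ds^2[G(s)] with G(s) = 3/((s - 6)^2 + 9):
differentiating 2 times and applying the sign gives 18*(s^2 - 12*s + 33)/(s^2 - 12*s + 45)^3.

F(s) = 18*(s^2 - 12*s + 33)/(s^2 - 12*s + 45)^3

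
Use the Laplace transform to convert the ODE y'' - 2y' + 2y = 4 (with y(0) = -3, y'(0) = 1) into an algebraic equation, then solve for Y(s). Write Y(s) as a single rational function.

Y(s) = (-3*s^2 + 7*s + 4)/(s^3 - 2*s^2 + 2*s)

Laplace-transform each side.
The derivative rules (L{y''} = s^2 Y - s·y(0) - y'(0) and L{y'} = sY - y(0), with y(0) = -3, y'(0) = 1) turn the left side into (s^2 - 2*s + 2)Y - (-3*s + 7).
The right side is L{4} = 4/s.
So (s^2 - 2*s + 2)Y = 4/s + (-3*s + 7).
Isolate Y and clear denominators.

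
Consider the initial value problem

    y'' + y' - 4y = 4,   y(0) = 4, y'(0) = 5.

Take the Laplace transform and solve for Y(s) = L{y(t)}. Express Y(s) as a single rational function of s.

Take the Laplace transform of both sides.
Using L{y''} = s^2 Y - s·y(0) - y'(0) and L{y'} = sY - y(0), with y(0) = 4, y'(0) = 5, the left side becomes (s^2 + s - 4)Y - (4*s + 9).
The right side is L{4} = 4/s.
So (s^2 + s - 4)Y = 4/s + (4*s + 9).
Isolate Y and clear denominators.

Y(s) = (4*s^2 + 9*s + 4)/(s^3 + s^2 - 4*s)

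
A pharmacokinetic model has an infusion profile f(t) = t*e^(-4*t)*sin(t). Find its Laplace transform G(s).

L{sin(t)} = 1/(s^2 + 1).
Multiplying by e^(-4t) shifts s → s + 4, so L{e^(-4*t)*sin(t)} = 1/((s + 4)^2 + 1).
Then apply L{t·g(t)} = -d/ds[H(s)] with H(s) = 1/((s + 4)^2 + 1):
differentiating 1 time and applying the sign gives 2*(s + 4)/(s^2 + 8*s + 17)^2.

G(s) = 2*(s + 4)/(s^2 + 8*s + 17)^2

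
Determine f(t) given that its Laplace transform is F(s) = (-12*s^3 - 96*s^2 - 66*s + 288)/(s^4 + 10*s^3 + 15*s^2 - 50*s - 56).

Factor the denominator: s^4 + 10*s^3 + 15*s^2 - 50*s - 56 = (s - 2)*(s + 1)*(s + 4)*(s + 7).
Partial fraction decomposition gives [-1/(s + 7)] + [-5/(s + 1)] + [-2/(s - 2)] + [-4/(s + 4)].
Invert each term: -1/(s + 7) ↔ -e^(-7t); -5/(s + 1) ↔ -5e^(-t); -2/(s - 2) ↔ -2e^(2t); -4/(s + 4) ↔ -4e^(-4t).

f(t) = -2*exp(2*t) - 5*exp(-t) - 4*exp(-4*t) - exp(-7*t)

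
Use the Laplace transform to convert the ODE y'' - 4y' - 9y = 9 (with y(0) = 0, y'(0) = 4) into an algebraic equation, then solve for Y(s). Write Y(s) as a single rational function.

Transform both sides with L{·}.
With L{y''} = s^2 Y - s·y(0) - y'(0) and L{y'} = sY - y(0), with y(0) = 0, y'(0) = 4: the LHS transforms to (s^2 - 4*s - 9)Y - (4).
The right side is L{9} = 9/s.
So (s^2 - 4*s - 9)Y = 9/s + (4).
Solve for Y(s) and write it as one ratio of polynomials.

Y(s) = (4*s + 9)/(s^3 - 4*s^2 - 9*s)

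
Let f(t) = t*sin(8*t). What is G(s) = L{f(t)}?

L{sin(8t)} = 8/(s^2 + 64).
Then apply L{t·g(t)} = -d/ds[H(s)] with H(s) = 8/(s^2 + 64):
differentiating 1 time and applying the sign gives 16*s/(s^2 + 64)^2.

G(s) = 16*s/(s^2 + 64)^2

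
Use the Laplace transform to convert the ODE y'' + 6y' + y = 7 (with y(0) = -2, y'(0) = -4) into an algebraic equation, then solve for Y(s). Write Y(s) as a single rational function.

Take the Laplace transform of both sides.
With L{y''} = s^2 Y - s·y(0) - y'(0) and L{y'} = sY - y(0), with y(0) = -2, y'(0) = -4: the LHS transforms to (s^2 + 6*s + 1)Y - (-2*s - 16).
The right side is L{7} = 7/s.
So (s^2 + 6*s + 1)Y = 7/s + (-2*s - 16).
Solve for Y(s) and write it as one ratio of polynomials.

Y(s) = (-2*s^2 - 16*s + 7)/(s^3 + 6*s^2 + s)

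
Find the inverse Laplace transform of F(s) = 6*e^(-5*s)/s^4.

The factor e^(-5s) signals a time shift by c = 5 (second shifting theorem).
L{t^3} = 3!/s^4 = 6/s^4, so L^-1{6/s^4} = t^3.
Hence the inverse is u(t - 5) times that function evaluated at t - 5.

Heaviside(t - 5)*((t - 5)^3)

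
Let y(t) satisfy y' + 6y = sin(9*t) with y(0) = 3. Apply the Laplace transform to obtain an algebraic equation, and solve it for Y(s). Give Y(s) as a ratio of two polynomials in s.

Laplace-transform each side.
With L{y'} = sY - y(0) = sY - 3: the LHS transforms to (s + 6)Y - (3).
The right side is L{sin(9*t)} = 9/(s^2 + 81).
So (s + 6)Y = 9/(s^2 + 81) + (3).
Divide through and combine into a single rational function.

Y(s) = (3*s^2 + 252)/(s^3 + 6*s^2 + 81*s + 486)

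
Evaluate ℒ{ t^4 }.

24/s^5

L{t^4} = 4!/s^5 = 24/s^5.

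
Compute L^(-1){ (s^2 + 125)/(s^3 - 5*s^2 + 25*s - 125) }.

3*exp(5*t) - 2*sin(5*t) - 2*cos(5*t)

Factor the denominator: s^3 - 5*s^2 + 25*s - 125 = (s - 5)*(s^2 + 25).
Partial fraction decomposition gives [3/(s - 5)] + [-2*s/(s^2 + 25)] + [-10/(s^2 + 25)].
Invert each term: 3/(s - 5) ↔ 3e^(5t); -2·s/(s^2 + 25) ↔ -2cos(5t); -2·5/(s^2 + 25) ↔ -2sin(5t).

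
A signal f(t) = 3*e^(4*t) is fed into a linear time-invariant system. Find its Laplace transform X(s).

L{3} = 3/s.
By the first shifting theorem, multiplying by e^(4t) replaces s with s - 4.

X(s) = 3/(s - 4)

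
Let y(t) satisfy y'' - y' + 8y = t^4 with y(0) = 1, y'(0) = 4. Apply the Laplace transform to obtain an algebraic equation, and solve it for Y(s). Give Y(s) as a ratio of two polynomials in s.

Y(s) = (s^6 + 3*s^5 + 24)/(s^7 - s^6 + 8*s^5)

Laplace-transform each side.
With L{y''} = s^2 Y - s·y(0) - y'(0) and L{y'} = sY - y(0), with y(0) = 1, y'(0) = 4: the LHS transforms to (s^2 - s + 8)Y - (s + 3).
The right side is L{t^4} = 24/s^5.
So (s^2 - s + 8)Y = 24/s^5 + (s + 3).
Divide through and combine into a single rational function.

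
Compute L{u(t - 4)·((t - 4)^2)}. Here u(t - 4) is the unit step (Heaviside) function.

2*exp(-4*s)/s^3

By the second shifting theorem, L{u(t - c)·g(t - c)} = e^(-cs)·G(s) with c = 4 and G(s) = L{g(t)}.
L{t^2} = 2!/s^3 = 2/s^3.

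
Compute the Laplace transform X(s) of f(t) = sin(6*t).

L{sin(6t)} = 6/(s^2 + 36).

X(s) = 6/(s^2 + 36)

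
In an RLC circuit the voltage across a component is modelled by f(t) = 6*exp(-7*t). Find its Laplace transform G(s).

G(s) = 6/(s + 7)

L{6} = 6/s.
By the first shifting theorem, multiplying by e^(-7t) replaces s with s + 7.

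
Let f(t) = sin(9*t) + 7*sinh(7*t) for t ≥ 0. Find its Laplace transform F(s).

F(s) = 9/(s^2 + 81) + 49/(s^2 - 49)

Apply the Laplace transform termwise.
L{sin(9t)} = 9/(s^2 + 81); (7)·[L{sinh(7t)} = 7/(s^2 - 49)].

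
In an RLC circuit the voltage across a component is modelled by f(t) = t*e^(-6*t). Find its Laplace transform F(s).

F(s) = (s + 6)^(-2)

L{e^(-6t)} = 1/(s + 6).
Then apply L{t·g(t)} = -d/ds[G(s)] with G(s) = 1/(s + 6):
differentiating 1 time and applying the sign gives (s + 6)^(-2).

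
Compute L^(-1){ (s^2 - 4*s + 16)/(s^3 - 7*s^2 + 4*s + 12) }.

exp(6*t) - exp(2*t) + exp(-t)

Factor the denominator: s^3 - 7*s^2 + 4*s + 12 = (s - 6)*(s - 2)*(s + 1).
Partial fraction decomposition gives [-1/(s - 2)] + [1/(s - 6)] + [1/(s + 1)].
Invert each term: -1/(s - 2) ↔ -e^(2t); 1/(s - 6) ↔ e^(6t); 1/(s + 1) ↔ e^(-t).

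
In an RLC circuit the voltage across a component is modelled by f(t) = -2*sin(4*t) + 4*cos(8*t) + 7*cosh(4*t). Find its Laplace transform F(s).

Apply the Laplace transform termwise.
(4)·[L{cos(8t)} = s/(s^2 + 64)]; (7)·[L{cosh(4t)} = s/(s^2 - 16)]; (-2)·[L{sin(4t)} = 4/(s^2 + 16)].

F(s) = 4*s/(s^2 + 64) + 7*s/(s^2 - 16) - 8/(s^2 + 16)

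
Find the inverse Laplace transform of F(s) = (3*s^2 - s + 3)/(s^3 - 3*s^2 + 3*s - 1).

5*t^2*exp(t)/2 + 5*t*exp(t) + 3*exp(t)

Factor the denominator: s^3 - 3*s^2 + 3*s - 1 = (s - 1)^3.
Partial fraction decomposition gives [3/(s - 1)] + [5/(s - 1)^2] + [5/(s - 1)^3].
Invert each term: 3/(s - 1) ↔ 3e^(t); 5/(s - 1)^2 ↔ 5t·e^(t); 5/(s - 1)^3 ↔ (5/2)t^2·e^(t).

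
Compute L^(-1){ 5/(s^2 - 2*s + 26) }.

exp(t)*sin(5*t)

Rewrite the denominator: s^2 - 2*s + 26 = (s - 1)^2 + 25.
The form in (s - 1) signals a first-shifting-theorem factor e^(t).
Since L{sin(5t)} = 5/(s^2 + 25), the inverse is exp(t)*sin(5*t).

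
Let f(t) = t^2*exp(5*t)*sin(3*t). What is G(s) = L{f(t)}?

G(s) = 18*(s^2 - 10*s + 22)/(s^2 - 10*s + 34)^3

L{sin(3t)} = 3/(s^2 + 9).
Multiplying by e^(5t) shifts s → s - 5, so L{exp(5*t)*sin(3*t)} = 3/((s - 5)^2 + 9).
Then apply L{t^2·g(t)} = (-1)^2 d^2/ds^2[H(s)] with H(s) = 3/((s - 5)^2 + 9):
differentiating 2 times and applying the sign gives 18*(s^2 - 10*s + 22)/(s^2 - 10*s + 34)^3.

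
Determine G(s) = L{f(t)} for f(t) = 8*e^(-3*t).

L{8} = 8/s.
By the first shifting theorem, multiplying by e^(-3t) replaces s with s + 3.

G(s) = 8/(s + 3)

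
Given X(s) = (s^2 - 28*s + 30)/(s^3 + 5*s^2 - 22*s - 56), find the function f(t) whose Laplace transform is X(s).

f(t) = -exp(4*t) - 3*exp(-2*t) + 5*exp(-7*t)

Factor the denominator: s^3 + 5*s^2 - 22*s - 56 = (s - 4)*(s + 2)*(s + 7).
Partial fraction decomposition gives [5/(s + 7)] + [-3/(s + 2)] + [-1/(s - 4)].
Invert each term: 5/(s + 7) ↔ 5e^(-7t); -3/(s + 2) ↔ -3e^(-2t); -1/(s - 4) ↔ -e^(4t).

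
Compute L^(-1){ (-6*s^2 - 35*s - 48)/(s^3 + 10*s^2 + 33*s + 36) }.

Factor the denominator: s^3 + 10*s^2 + 33*s + 36 = (s + 3)^2*(s + 4).
Partial fraction decomposition gives [-2/(s + 3)] + [3/(s + 3)^2] + [-4/(s + 4)].
Invert each term: -2/(s + 3) ↔ -2e^(-3t); 3/(s + 3)^2 ↔ 3t·e^(-3t); -4/(s + 4) ↔ -4e^(-4t).

3*t*exp(-3*t) - 2*exp(-3*t) - 4*exp(-4*t)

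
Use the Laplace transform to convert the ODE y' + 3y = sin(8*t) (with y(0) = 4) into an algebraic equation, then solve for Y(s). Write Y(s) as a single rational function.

Laplace-transform each side.
Using L{y'} = sY - y(0) = sY - 4, the left side becomes (s + 3)Y - (4).
The right side is L{sin(8*t)} = 8/(s^2 + 64).
So (s + 3)Y = 8/(s^2 + 64) + (4).
Solve for Y(s) and write it as one ratio of polynomials.

Y(s) = (4*s^2 + 264)/(s^3 + 3*s^2 + 64*s + 192)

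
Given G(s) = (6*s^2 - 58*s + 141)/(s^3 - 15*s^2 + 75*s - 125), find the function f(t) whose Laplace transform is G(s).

Factor the denominator: s^3 - 15*s^2 + 75*s - 125 = (s - 5)^3.
Partial fraction decomposition gives [6/(s - 5)] + [2/(s - 5)^2] + [(s - 5)^(-3)].
Invert each term: 6/(s - 5) ↔ 6e^(5t); 2/(s - 5)^2 ↔ 2t·e^(5t); 1/(s - 5)^3 ↔ (1/2)t^2·e^(5t).

f(t) = t^2*exp(5*t)/2 + 2*t*exp(5*t) + 6*exp(5*t)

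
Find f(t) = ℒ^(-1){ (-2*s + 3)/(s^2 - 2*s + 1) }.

Factor the denominator: s^2 - 2*s + 1 = (s - 1)^2.
Partial fraction decomposition gives [-2/(s - 1)] + [(s - 1)^(-2)].
Invert each term: -2/(s - 1) ↔ -2e^(t); 1/(s - 1)^2 ↔ t·e^(t).

f(t) = t*exp(t) - 2*exp(t)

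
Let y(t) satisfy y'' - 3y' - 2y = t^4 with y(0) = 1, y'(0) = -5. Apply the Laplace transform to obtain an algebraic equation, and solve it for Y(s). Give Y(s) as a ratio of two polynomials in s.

Apply the Laplace transform to the equation.
Using L{y''} = s^2 Y - s·y(0) - y'(0) and L{y'} = sY - y(0), with y(0) = 1, y'(0) = -5, the left side becomes (s^2 - 3*s - 2)Y - (s - 8).
The right side is L{t^4} = 24/s^5.
So (s^2 - 3*s - 2)Y = 24/s^5 + (s - 8).
Isolate Y and clear denominators.

Y(s) = (s^6 - 8*s^5 + 24)/(s^7 - 3*s^6 - 2*s^5)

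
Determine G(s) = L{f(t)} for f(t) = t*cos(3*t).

G(s) = (s - 3)*(s + 3)/(s^2 + 9)^2

L{cos(3t)} = s/(s^2 + 9).
Then apply L{t·g(t)} = -d/ds[H(s)] with H(s) = s/(s^2 + 9):
differentiating 1 time and applying the sign gives (s - 3)*(s + 3)/(s^2 + 9)^2.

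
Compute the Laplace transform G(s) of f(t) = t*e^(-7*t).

G(s) = (s + 7)^(-2)

L{e^(-7t)} = 1/(s + 7).
Then apply L{t·g(t)} = -d/ds[H(s)] with H(s) = 1/(s + 7):
differentiating 1 time and applying the sign gives (s + 7)^(-2).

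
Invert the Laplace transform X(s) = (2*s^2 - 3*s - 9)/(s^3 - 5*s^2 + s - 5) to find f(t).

f(t) = exp(5*t) + 2*sin(t) + cos(t)

Factor the denominator: s^3 - 5*s^2 + s - 5 = (s - 5)*(s^2 + 1).
Partial fraction decomposition gives [1/(s - 5)] + [s/(s^2 + 1)] + [2/(s^2 + 1)].
Invert each term: 1/(s - 5) ↔ e^(5t); 1·s/(s^2 + 1) ↔ cos(t); 2·1/(s^2 + 1) ↔ 2sin(t).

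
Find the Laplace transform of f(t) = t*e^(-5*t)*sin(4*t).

L{sin(4t)} = 4/(s^2 + 16).
Multiplying by e^(-5t) shifts s → s + 5, so L{e^(-5*t)*sin(4*t)} = 4/((s + 5)^2 + 16).
Then apply L{t·g(t)} = -d/ds[G(s)] with G(s) = 4/((s + 5)^2 + 16):
differentiating 1 time and applying the sign gives 8*(s + 5)/(s^2 + 10*s + 41)^2.

8*(s + 5)/(s^2 + 10*s + 41)^2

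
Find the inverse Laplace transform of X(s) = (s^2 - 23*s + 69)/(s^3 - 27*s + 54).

t*exp(3*t) - 2*exp(3*t) + 3*exp(-6*t)

Factor the denominator: s^3 - 27*s + 54 = (s - 3)^2*(s + 6).
Partial fraction decomposition gives [-2/(s - 3)] + [(s - 3)^(-2)] + [3/(s + 6)].
Invert each term: -2/(s - 3) ↔ -2e^(3t); 1/(s - 3)^2 ↔ t·e^(3t); 3/(s + 6) ↔ 3e^(-6t).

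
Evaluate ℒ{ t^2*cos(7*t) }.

L{cos(7t)} = s/(s^2 + 49).
Then apply L{t^2·g(t)} = (-1)^2 d^2/ds^2[G(s)] with G(s) = s/(s^2 + 49):
differentiating 2 times and applying the sign gives 2*s*(s^2 - 147)/(s^2 + 49)^3.

2*s*(s^2 - 147)/(s^2 + 49)^3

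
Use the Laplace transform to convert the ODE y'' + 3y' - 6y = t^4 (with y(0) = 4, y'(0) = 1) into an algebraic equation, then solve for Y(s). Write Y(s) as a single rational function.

Apply the Laplace transform to the equation.
The derivative rules (L{y''} = s^2 Y - s·y(0) - y'(0) and L{y'} = sY - y(0), with y(0) = 4, y'(0) = 1) turn the left side into (s^2 + 3*s - 6)Y - (4*s + 13).
The right side is L{t^4} = 24/s^5.
So (s^2 + 3*s - 6)Y = 24/s^5 + (4*s + 13).
Isolate Y and clear denominators.

Y(s) = (4*s^6 + 13*s^5 + 24)/(s^7 + 3*s^6 - 6*s^5)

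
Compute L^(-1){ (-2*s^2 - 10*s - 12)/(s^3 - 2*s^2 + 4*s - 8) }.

Factor the denominator: s^3 - 2*s^2 + 4*s - 8 = (s - 2)*(s^2 + 4).
Partial fraction decomposition gives [-5/(s - 2)] + [3*s/(s^2 + 4)] + [-4/(s^2 + 4)].
Invert each term: -5/(s - 2) ↔ -5e^(2t); 3·s/(s^2 + 4) ↔ 3cos(2t); -2·2/(s^2 + 4) ↔ -2sin(2t).

-5*exp(2*t) - 2*sin(2*t) + 3*cos(2*t)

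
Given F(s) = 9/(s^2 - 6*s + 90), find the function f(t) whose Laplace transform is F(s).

Rewrite the denominator: s^2 - 6*s + 90 = (s - 3)^2 + 81.
The form in (s - 3) signals a first-shifting-theorem factor e^(3t).
Since L{sin(9t)} = 9/(s^2 + 81), the inverse is exp(3*t)*sin(9*t).

f(t) = exp(3*t)*sin(9*t)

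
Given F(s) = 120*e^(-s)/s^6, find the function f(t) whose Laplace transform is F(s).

The factor e^(-s) signals a time shift by c = 1 (second shifting theorem).
L{t^5} = 5!/s^6 = 120/s^6, so L^-1{120/s^6} = t^5.
Hence the inverse is u(t - 1) times that function evaluated at t - 1.

f(t) = Heaviside(t - 1)*((t - 1)^5)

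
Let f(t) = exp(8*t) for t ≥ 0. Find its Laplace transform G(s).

L{e^(8t)} = 1/(s - 8).

G(s) = 1/(s - 8)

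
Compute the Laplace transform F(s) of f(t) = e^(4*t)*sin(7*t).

F(s) = 7/((s - 4)^2 + 49)

L{sin(7t)} = 7/(s^2 + 49).
By the first shifting theorem, multiplying by e^(4t) replaces s with s - 4.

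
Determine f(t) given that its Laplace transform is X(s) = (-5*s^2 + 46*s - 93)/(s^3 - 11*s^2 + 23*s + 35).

f(t) = -exp(7*t) - exp(5*t) - 3*exp(-t)

Factor the denominator: s^3 - 11*s^2 + 23*s + 35 = (s - 7)*(s - 5)*(s + 1).
Partial fraction decomposition gives [-1/(s - 5)] + [-1/(s - 7)] + [-3/(s + 1)].
Invert each term: -1/(s - 5) ↔ -e^(5t); -1/(s - 7) ↔ -e^(7t); -3/(s + 1) ↔ -3e^(-t).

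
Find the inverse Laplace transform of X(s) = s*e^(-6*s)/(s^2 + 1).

The factor e^(-6s) signals a time shift by c = 6 (second shifting theorem).
L{cos(t)} = s/(s^2 + 1), so L^-1{s/(s^2 + 1)} = cos(t).
Hence the inverse is u(t - 6) times that function evaluated at t - 6.

Heaviside(t - 6)*(cos(t - 6))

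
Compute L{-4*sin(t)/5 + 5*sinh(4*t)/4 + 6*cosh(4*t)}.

The transform is linear, so treat each term independently.
(-4/5)·[L{sin(t)} = 1/(s^2 + 1)]; (6)·[L{cosh(4t)} = s/(s^2 - 16)]; (5/4)·[L{sinh(4t)} = 4/(s^2 - 16)].

6*s/(s^2 - 16) - 4/(5*(s^2 + 1)) + 5/(s^2 - 16)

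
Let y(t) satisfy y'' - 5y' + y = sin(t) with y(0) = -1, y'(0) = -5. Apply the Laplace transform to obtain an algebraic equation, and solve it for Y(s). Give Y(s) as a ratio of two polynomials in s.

Y(s) = (-s^3 - s + 1)/(s^4 - 5*s^3 + 2*s^2 - 5*s + 1)

Transform both sides with L{·}.
With L{y''} = s^2 Y - s·y(0) - y'(0) and L{y'} = sY - y(0), with y(0) = -1, y'(0) = -5: the LHS transforms to (s^2 - 5*s + 1)Y - (-s).
The right side is L{sin(t)} = 1/(s^2 + 1).
So (s^2 - 5*s + 1)Y = 1/(s^2 + 1) + (-s).
Divide through and combine into a single rational function.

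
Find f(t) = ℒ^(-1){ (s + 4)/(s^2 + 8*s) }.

f(t) = exp(-4*t)*cosh(4*t)

Rewrite the denominator: s^2 + 8*s = (s + 4)^2 - 16.
The form in (s + 4) signals a first-shifting-theorem factor e^(-4t).
Since L{cosh(4t)} = s/(s^2 - 16), the inverse is exp(-4*t)*cosh(4*t).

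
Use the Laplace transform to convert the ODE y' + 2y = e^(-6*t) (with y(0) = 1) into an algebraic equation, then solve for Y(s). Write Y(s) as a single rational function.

Y(s) = (s + 7)/(s^2 + 8*s + 12)

Laplace-transform each side.
With L{y'} = sY - y(0) = sY - 1: the LHS transforms to (s + 2)Y - (1).
The right side is L{e^(-6*t)} = 1/(s + 6).
So (s + 2)Y = 1/(s + 6) + (1).
Divide through and combine into a single rational function.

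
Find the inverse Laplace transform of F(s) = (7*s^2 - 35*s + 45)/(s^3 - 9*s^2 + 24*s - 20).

-t*exp(2*t) + 5*exp(5*t) + 2*exp(2*t)

Factor the denominator: s^3 - 9*s^2 + 24*s - 20 = (s - 5)*(s - 2)^2.
Partial fraction decomposition gives [2/(s - 2)] + [-1/(s - 2)^2] + [5/(s - 5)].
Invert each term: 2/(s - 2) ↔ 2e^(2t); -1/(s - 2)^2 ↔ -t·e^(2t); 5/(s - 5) ↔ 5e^(5t).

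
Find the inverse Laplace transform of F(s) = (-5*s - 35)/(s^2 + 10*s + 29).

Complete the square in the denominator: s^2 + 10*s + 29 = (s + 5)^2 + 2^2.
Split the numerator to match: -5*s - 35 = -5·(s + 5) - 5·2.
Invert each term: -5·(s + 5)/((s + 5)^2 + 4) ↔ -5e^(-5t)cos(2t); -5·2/((s + 5)^2 + 4) ↔ -5e^(-5t)sin(2t).

-5*exp(-5*t)*sin(2*t) - 5*exp(-5*t)*cos(2*t)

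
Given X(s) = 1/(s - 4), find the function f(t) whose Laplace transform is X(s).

f(t) = exp(4*t)

Since L{e^(4t)} = 1/(s - 4), the inverse is e^(4*t).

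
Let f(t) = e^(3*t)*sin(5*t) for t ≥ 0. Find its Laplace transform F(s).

L{sin(5t)} = 5/(s^2 + 25).
By the first shifting theorem, multiplying by e^(3t) replaces s with s - 3.

F(s) = 5/((s - 3)^2 + 25)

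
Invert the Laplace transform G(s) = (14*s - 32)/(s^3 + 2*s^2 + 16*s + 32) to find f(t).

f(t) = 2*sin(4*t) + 3*cos(4*t) - 3*exp(-2*t)

Factor the denominator: s^3 + 2*s^2 + 16*s + 32 = (s + 2)*(s^2 + 16).
Partial fraction decomposition gives [-3/(s + 2)] + [3*s/(s^2 + 16)] + [8/(s^2 + 16)].
Invert each term: -3/(s + 2) ↔ -3e^(-2t); 3·s/(s^2 + 16) ↔ 3cos(4t); 2·4/(s^2 + 16) ↔ 2sin(4t).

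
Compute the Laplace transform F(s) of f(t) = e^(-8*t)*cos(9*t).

L{cos(9t)} = s/(s^2 + 81).
By the first shifting theorem, multiplying by e^(-8t) replaces s with s + 8.

F(s) = (s + 8)/((s + 8)^2 + 81)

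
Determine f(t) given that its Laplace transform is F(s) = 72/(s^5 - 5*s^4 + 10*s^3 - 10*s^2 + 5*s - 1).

f(t) = 3*t^4*exp(t)

Rewrite the denominator: s^5 - 5*s^4 + 10*s^3 - 10*s^2 + 5*s - 1 = (s - 1)^5.
The form in (s - 1) signals a first-shifting-theorem factor e^(t).
Since L{t^4} = 4!/s^5 = 24/s^5, the inverse is t^4*e^(t), scaled by 3.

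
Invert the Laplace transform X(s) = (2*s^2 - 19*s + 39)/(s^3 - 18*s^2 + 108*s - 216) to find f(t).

Factor the denominator: s^3 - 18*s^2 + 108*s - 216 = (s - 6)^3.
Partial fraction decomposition gives [2/(s - 6)] + [5/(s - 6)^2] + [-3/(s - 6)^3].
Invert each term: 2/(s - 6) ↔ 2e^(6t); 5/(s - 6)^2 ↔ 5t·e^(6t); -3/(s - 6)^3 ↔ (-3/2)t^2·e^(6t).

f(t) = -3*t^2*exp(6*t)/2 + 5*t*exp(6*t) + 2*exp(6*t)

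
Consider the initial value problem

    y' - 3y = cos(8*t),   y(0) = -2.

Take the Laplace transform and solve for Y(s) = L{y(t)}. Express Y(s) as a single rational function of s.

Transform both sides with L{·}.
The derivative rules (L{y'} = sY - y(0) = sY - (-2)) turn the left side into (s - 3)Y - (-2).
The right side is L{cos(8*t)} = s/(s^2 + 64).
So (s - 3)Y = s/(s^2 + 64) + (-2).
Solve for Y(s) and write it as one ratio of polynomials.

Y(s) = (-2*s^2 + s - 128)/(s^3 - 3*s^2 + 64*s - 192)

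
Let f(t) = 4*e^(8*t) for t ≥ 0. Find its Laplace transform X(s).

X(s) = 4/(s - 8)

L{4} = 4/s.
By the first shifting theorem, multiplying by e^(8t) replaces s with s - 8.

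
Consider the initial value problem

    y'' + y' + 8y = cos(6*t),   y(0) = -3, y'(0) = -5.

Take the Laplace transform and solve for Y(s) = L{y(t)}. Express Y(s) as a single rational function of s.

Y(s) = (-3*s^3 - 8*s^2 - 107*s - 288)/(s^4 + s^3 + 44*s^2 + 36*s + 288)

Take the Laplace transform of both sides.
With L{y''} = s^2 Y - s·y(0) - y'(0) and L{y'} = sY - y(0), with y(0) = -3, y'(0) = -5: the LHS transforms to (s^2 + s + 8)Y - (-3*s - 8).
The right side is L{cos(6*t)} = s/(s^2 + 36).
So (s^2 + s + 8)Y = s/(s^2 + 36) + (-3*s - 8).
Isolate Y and clear denominators.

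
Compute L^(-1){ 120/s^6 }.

Since L{t^5} = 5!/s^6 = 120/s^6, the inverse is t^5.

t^5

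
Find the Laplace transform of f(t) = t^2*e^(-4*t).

L{e^(-4t)} = 1/(s + 4).
Then apply L{t^2·g(t)} = (-1)^2 d^2/ds^2[G(s)] with G(s) = 1/(s + 4):
differentiating 2 times and applying the sign gives 2/(s + 4)^3.

2/(s + 4)^3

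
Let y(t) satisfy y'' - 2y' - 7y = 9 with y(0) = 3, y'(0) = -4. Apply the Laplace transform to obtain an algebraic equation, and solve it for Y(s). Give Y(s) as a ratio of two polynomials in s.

Laplace-transform each side.
Using L{y''} = s^2 Y - s·y(0) - y'(0) and L{y'} = sY - y(0), with y(0) = 3, y'(0) = -4, the left side becomes (s^2 - 2*s - 7)Y - (3*s - 10).
The right side is L{9} = 9/s.
So (s^2 - 2*s - 7)Y = 9/s + (3*s - 10).
Isolate Y and clear denominators.

Y(s) = (3*s^2 - 10*s + 9)/(s^3 - 2*s^2 - 7*s)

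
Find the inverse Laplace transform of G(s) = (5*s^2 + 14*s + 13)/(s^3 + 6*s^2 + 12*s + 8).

5*t^2*exp(-2*t)/2 - 6*t*exp(-2*t) + 5*exp(-2*t)

Factor the denominator: s^3 + 6*s^2 + 12*s + 8 = (s + 2)^3.
Partial fraction decomposition gives [5/(s + 2)] + [-6/(s + 2)^2] + [5/(s + 2)^3].
Invert each term: 5/(s + 2) ↔ 5e^(-2t); -6/(s + 2)^2 ↔ -6t·e^(-2t); 5/(s + 2)^3 ↔ (5/2)t^2·e^(-2t).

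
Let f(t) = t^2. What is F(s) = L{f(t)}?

L{t^2} = 2!/s^3 = 2/s^3.

F(s) = 2/s^3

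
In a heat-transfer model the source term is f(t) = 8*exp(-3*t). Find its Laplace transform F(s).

F(s) = 8/(s + 3)

L{8} = 8/s.
By the first shifting theorem, multiplying by e^(-3t) replaces s with s + 3.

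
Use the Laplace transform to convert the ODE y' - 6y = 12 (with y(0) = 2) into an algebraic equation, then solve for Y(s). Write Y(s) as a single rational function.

Y(s) = (2*s + 12)/(s^2 - 6*s)

Laplace-transform each side.
Using L{y'} = sY - y(0) = sY - 2, the left side becomes (s - 6)Y - (2).
The right side is L{12} = 12/s.
So (s - 6)Y = 12/s + (2).
Isolate Y and clear denominators.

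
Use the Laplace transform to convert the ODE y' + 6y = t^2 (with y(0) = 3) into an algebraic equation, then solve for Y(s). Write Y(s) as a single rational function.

Y(s) = (3*s^3 + 2)/(s^4 + 6*s^3)

Take the Laplace transform of both sides.
With L{y'} = sY - y(0) = sY - 3: the LHS transforms to (s + 6)Y - (3).
The right side is L{t^2} = 2/s^3.
So (s + 6)Y = 2/s^3 + (3).
Solve for Y(s) and write it as one ratio of polynomials.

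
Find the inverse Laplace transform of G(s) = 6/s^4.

Since L{t^3} = 3!/s^4 = 6/s^4, the inverse is t^3.

t^3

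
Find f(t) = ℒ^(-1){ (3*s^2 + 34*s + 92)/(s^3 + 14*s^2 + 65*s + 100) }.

Factor the denominator: s^3 + 14*s^2 + 65*s + 100 = (s + 4)*(s + 5)^2.
Partial fraction decomposition gives [-1/(s + 5)] + [3/(s + 5)^2] + [4/(s + 4)].
Invert each term: -1/(s + 5) ↔ -e^(-5t); 3/(s + 5)^2 ↔ 3t·e^(-5t); 4/(s + 4) ↔ 4e^(-4t).

f(t) = 3*t*exp(-5*t) + 4*exp(-4*t) - exp(-5*t)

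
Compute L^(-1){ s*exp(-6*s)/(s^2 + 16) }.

The factor e^(-6s) signals a time shift by c = 6 (second shifting theorem).
L{cos(4t)} = s/(s^2 + 16), so L^-1{s/(s^2 + 16)} = cos(4*t).
Hence the inverse is u(t - 6) times that function evaluated at t - 6.

Heaviside(t - 6)*(cos(4*t - 24))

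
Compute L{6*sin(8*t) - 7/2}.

48/(s^2 + 64) - 7/(2*s)

By linearity of the Laplace transform, transform each term separately.
L{-7/2} = (-7/2)/s; (6)·[L{sin(8t)} = 8/(s^2 + 64)].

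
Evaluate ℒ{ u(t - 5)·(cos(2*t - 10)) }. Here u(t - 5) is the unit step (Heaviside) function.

s*exp(-5*s)/(s^2 + 4)

By the second shifting theorem, L{u(t - c)·g(t - c)} = e^(-cs)·H(s) with c = 5 and H(s) = L{g(t)}.
L{cos(2t)} = s/(s^2 + 4).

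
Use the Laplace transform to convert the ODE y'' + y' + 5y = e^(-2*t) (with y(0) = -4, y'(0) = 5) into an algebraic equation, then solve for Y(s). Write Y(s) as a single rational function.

Apply the Laplace transform to the equation.
The derivative rules (L{y''} = s^2 Y - s·y(0) - y'(0) and L{y'} = sY - y(0), with y(0) = -4, y'(0) = 5) turn the left side into (s^2 + s + 5)Y - (-4*s + 1).
The right side is L{e^(-2*t)} = 1/(s + 2).
So (s^2 + s + 5)Y = 1/(s + 2) + (-4*s + 1).
Solve for Y(s) and write it as one ratio of polynomials.

Y(s) = (-4*s^2 - 7*s + 3)/(s^3 + 3*s^2 + 7*s + 10)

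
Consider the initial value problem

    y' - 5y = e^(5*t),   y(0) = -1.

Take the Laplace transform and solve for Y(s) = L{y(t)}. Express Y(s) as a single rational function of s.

Y(s) = (-s + 6)/(s^2 - 10*s + 25)

Laplace-transform each side.
With L{y'} = sY - y(0) = sY - (-1): the LHS transforms to (s - 5)Y - (-1).
The right side is L{e^(5*t)} = 1/(s - 5).
So (s - 5)Y = 1/(s - 5) + (-1).
Divide through and combine into a single rational function.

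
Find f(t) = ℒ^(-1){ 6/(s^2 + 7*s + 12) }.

Factor the denominator: s^2 + 7*s + 12 = (s + 3)*(s + 4).
Partial fraction decomposition gives [6/(s + 3)] + [-6/(s + 4)].
Invert each term: 6/(s + 3) ↔ 6e^(-3t); -6/(s + 4) ↔ -6e^(-4t).

f(t) = 6*exp(-3*t) - 6*exp(-4*t)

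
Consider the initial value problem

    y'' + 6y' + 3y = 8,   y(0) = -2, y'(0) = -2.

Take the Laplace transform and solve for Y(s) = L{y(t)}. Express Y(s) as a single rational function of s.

Take the Laplace transform of both sides.
The derivative rules (L{y''} = s^2 Y - s·y(0) - y'(0) and L{y'} = sY - y(0), with y(0) = -2, y'(0) = -2) turn the left side into (s^2 + 6*s + 3)Y - (-2*s - 14).
The right side is L{8} = 8/s.
So (s^2 + 6*s + 3)Y = 8/s + (-2*s - 14).
Isolate Y and clear denominators.

Y(s) = (-2*s^2 - 14*s + 8)/(s^3 + 6*s^2 + 3*s)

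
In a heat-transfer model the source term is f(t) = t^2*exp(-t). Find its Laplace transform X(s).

L{t^2} = 2!/s^3 = 2/s^3.
By the first shifting theorem, multiplying by e^(-t) replaces s with s + 1.

X(s) = 2/(s + 1)^3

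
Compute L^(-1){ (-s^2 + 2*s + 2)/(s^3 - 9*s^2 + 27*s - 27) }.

Factor the denominator: s^3 - 9*s^2 + 27*s - 27 = (s - 3)^3.
Partial fraction decomposition gives [-1/(s - 3)] + [-4/(s - 3)^2] + [-1/(s - 3)^3].
Invert each term: -1/(s - 3) ↔ -e^(3t); -4/(s - 3)^2 ↔ -4t·e^(3t); -1/(s - 3)^3 ↔ (-1/2)t^2·e^(3t).

-t^2*exp(3*t)/2 - 4*t*exp(3*t) - exp(3*t)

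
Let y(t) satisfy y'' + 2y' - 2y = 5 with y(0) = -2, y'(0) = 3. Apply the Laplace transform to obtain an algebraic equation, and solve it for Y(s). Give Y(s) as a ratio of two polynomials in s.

Apply the Laplace transform to the equation.
Using L{y''} = s^2 Y - s·y(0) - y'(0) and L{y'} = sY - y(0), with y(0) = -2, y'(0) = 3, the left side becomes (s^2 + 2*s - 2)Y - (-2*s - 1).
The right side is L{5} = 5/s.
So (s^2 + 2*s - 2)Y = 5/s + (-2*s - 1).
Divide through and combine into a single rational function.

Y(s) = (-2*s^2 - s + 5)/(s^3 + 2*s^2 - 2*s)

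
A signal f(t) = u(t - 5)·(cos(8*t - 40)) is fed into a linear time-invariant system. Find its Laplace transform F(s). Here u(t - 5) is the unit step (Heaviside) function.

F(s) = s*exp(-5*s)/(s^2 + 64)

By the second shifting theorem, L{u(t - c)·g(t - c)} = e^(-cs)·G(s) with c = 5 and G(s) = L{g(t)}.
L{cos(8t)} = s/(s^2 + 64).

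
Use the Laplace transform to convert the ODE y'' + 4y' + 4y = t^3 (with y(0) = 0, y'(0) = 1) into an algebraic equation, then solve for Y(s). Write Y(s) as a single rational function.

Y(s) = (s^4 + 6)/(s^6 + 4*s^5 + 4*s^4)

Transform both sides with L{·}.
With L{y''} = s^2 Y - s·y(0) - y'(0) and L{y'} = sY - y(0), with y(0) = 0, y'(0) = 1: the LHS transforms to (s^2 + 4*s + 4)Y - (1).
The right side is L{t^3} = 6/s^4.
So (s^2 + 4*s + 4)Y = 6/s^4 + (1).
Divide through and combine into a single rational function.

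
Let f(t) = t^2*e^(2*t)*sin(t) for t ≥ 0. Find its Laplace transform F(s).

F(s) = 2*(3*s^2 - 12*s + 11)/(s^2 - 4*s + 5)^3

L{sin(t)} = 1/(s^2 + 1).
Multiplying by e^(2t) shifts s → s - 2, so L{e^(2*t)*sin(t)} = 1/((s - 2)^2 + 1).
Then apply L{t^2·g(t)} = (-1)^2 d^2/ds^2[G(s)] with G(s) = 1/((s - 2)^2 + 1):
differentiating 2 times and applying the sign gives 2*(3*s^2 - 12*s + 11)/(s^2 - 4*s + 5)^3.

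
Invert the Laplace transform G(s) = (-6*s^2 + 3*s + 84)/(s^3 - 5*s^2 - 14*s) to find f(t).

Factor the denominator: s^3 - 5*s^2 - 14*s = s*(s - 7)*(s + 2).
Partial fraction decomposition gives [3/(s + 2)] + [-3/(s - 7)] + [-6/s].
Invert each term: 3/(s + 2) ↔ 3e^(-2t); -3/(s - 7) ↔ -3e^(7t); -6/(s - 0) ↔ -6e^(0t).

f(t) = -3*exp(7*t) - 6 + 3*exp(-2*t)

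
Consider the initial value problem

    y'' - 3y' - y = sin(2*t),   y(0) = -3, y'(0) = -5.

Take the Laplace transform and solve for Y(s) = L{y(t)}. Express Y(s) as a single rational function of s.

Transform both sides with L{·}.
Using L{y''} = s^2 Y - s·y(0) - y'(0) and L{y'} = sY - y(0), with y(0) = -3, y'(0) = -5, the left side becomes (s^2 - 3*s - 1)Y - (-3*s + 4).
The right side is L{sin(2*t)} = 2/(s^2 + 4).
So (s^2 - 3*s - 1)Y = 2/(s^2 + 4) + (-3*s + 4).
Solve for Y(s) and write it as one ratio of polynomials.

Y(s) = (-3*s^3 + 4*s^2 - 12*s + 18)/(s^4 - 3*s^3 + 3*s^2 - 12*s - 4)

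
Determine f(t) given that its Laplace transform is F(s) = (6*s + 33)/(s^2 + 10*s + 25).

f(t) = 3*t*exp(-5*t) + 6*exp(-5*t)

Factor the denominator: s^2 + 10*s + 25 = (s + 5)^2.
Partial fraction decomposition gives [6/(s + 5)] + [3/(s + 5)^2].
Invert each term: 6/(s + 5) ↔ 6e^(-5t); 3/(s + 5)^2 ↔ 3t·e^(-5t).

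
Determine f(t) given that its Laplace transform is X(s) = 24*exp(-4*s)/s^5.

The factor e^(-4s) signals a time shift by c = 4 (second shifting theorem).
L{t^4} = 4!/s^5 = 24/s^5, so L^-1{24/s^5} = t^4.
Hence the inverse is u(t - 4) times that function evaluated at t - 4.

f(t) = Heaviside(t - 4)*((t - 4)^4)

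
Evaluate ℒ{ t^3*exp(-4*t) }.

6/(s + 4)^4

L{t^3} = 3!/s^4 = 6/s^4.
By the first shifting theorem, multiplying by e^(-4t) replaces s with s + 4.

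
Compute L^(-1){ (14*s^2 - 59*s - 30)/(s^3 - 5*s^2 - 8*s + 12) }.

Factor the denominator: s^3 - 5*s^2 - 8*s + 12 = (s - 6)*(s - 1)*(s + 2).
Partial fraction decomposition gives [6/(s + 2)] + [5/(s - 1)] + [3/(s - 6)].
Invert each term: 6/(s + 2) ↔ 6e^(-2t); 5/(s - 1) ↔ 5e^(t); 3/(s - 6) ↔ 3e^(6t).

3*exp(6*t) + 5*exp(t) + 6*exp(-2*t)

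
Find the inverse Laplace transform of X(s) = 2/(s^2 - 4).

Since L{sinh(2t)} = 2/(s^2 - 4), the inverse is sinh(2*t).

sinh(2*t)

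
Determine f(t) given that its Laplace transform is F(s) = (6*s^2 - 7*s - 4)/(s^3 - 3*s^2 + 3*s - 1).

f(t) = -5*t^2*exp(t)/2 + 5*t*exp(t) + 6*exp(t)

Factor the denominator: s^3 - 3*s^2 + 3*s - 1 = (s - 1)^3.
Partial fraction decomposition gives [6/(s - 1)] + [5/(s - 1)^2] + [-5/(s - 1)^3].
Invert each term: 6/(s - 1) ↔ 6e^(t); 5/(s - 1)^2 ↔ 5t·e^(t); -5/(s - 1)^3 ↔ (-5/2)t^2·e^(t).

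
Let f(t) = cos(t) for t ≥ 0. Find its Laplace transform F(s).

F(s) = s/(s^2 + 1)

L{cos(t)} = s/(s^2 + 1).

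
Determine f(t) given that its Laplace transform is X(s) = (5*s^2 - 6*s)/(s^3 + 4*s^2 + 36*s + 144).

Factor the denominator: s^3 + 4*s^2 + 36*s + 144 = (s + 4)*(s^2 + 36).
Partial fraction decomposition gives [2/(s + 4)] + [3*s/(s^2 + 36)] + [-18/(s^2 + 36)].
Invert each term: 2/(s + 4) ↔ 2e^(-4t); 3·s/(s^2 + 36) ↔ 3cos(6t); -3·6/(s^2 + 36) ↔ -3sin(6t).

f(t) = -3*sin(6*t) + 3*cos(6*t) + 2*exp(-4*t)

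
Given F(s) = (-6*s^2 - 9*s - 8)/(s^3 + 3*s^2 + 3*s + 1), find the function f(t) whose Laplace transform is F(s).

f(t) = -5*t^2*exp(-t)/2 + 3*t*exp(-t) - 6*exp(-t)

Factor the denominator: s^3 + 3*s^2 + 3*s + 1 = (s + 1)^3.
Partial fraction decomposition gives [-6/(s + 1)] + [3/(s + 1)^2] + [-5/(s + 1)^3].
Invert each term: -6/(s + 1) ↔ -6e^(-t); 3/(s + 1)^2 ↔ 3t·e^(-t); -5/(s + 1)^3 ↔ (-5/2)t^2·e^(-t).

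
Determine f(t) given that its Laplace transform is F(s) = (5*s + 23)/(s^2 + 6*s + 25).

f(t) = 2*exp(-3*t)*sin(4*t) + 5*exp(-3*t)*cos(4*t)

Complete the square in the denominator: s^2 + 6*s + 25 = (s + 3)^2 + 4^2.
Split the numerator to match: 5*s + 23 = 5·(s + 3) + 2·4.
Invert each term: 5·(s + 3)/((s + 3)^2 + 16) ↔ 5e^(-3t)cos(4t); 2·4/((s + 3)^2 + 16) ↔ 2e^(-3t)sin(4t).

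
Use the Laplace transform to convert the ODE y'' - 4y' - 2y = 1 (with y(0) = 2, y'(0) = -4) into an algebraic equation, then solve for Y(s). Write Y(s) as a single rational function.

Apply the Laplace transform to the equation.
The derivative rules (L{y''} = s^2 Y - s·y(0) - y'(0) and L{y'} = sY - y(0), with y(0) = 2, y'(0) = -4) turn the left side into (s^2 - 4*s - 2)Y - (2*s - 12).
The right side is L{1} = 1/s.
So (s^2 - 4*s - 2)Y = 1/s + (2*s - 12).
Divide through and combine into a single rational function.

Y(s) = (2*s^2 - 12*s + 1)/(s^3 - 4*s^2 - 2*s)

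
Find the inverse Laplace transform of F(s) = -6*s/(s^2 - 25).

-6*cosh(5*t)

Since L{cosh(5t)} = s/(s^2 - 25), the inverse is cosh(5*t), scaled by -6.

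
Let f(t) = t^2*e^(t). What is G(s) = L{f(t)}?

L{e^(t)} = 1/(s - 1).
Then apply L{t^2·g(t)} = (-1)^2 d^2/ds^2[H(s)] with H(s) = 1/(s - 1):
differentiating 2 times and applying the sign gives 2/(s - 1)^3.

G(s) = 2/(s - 1)^3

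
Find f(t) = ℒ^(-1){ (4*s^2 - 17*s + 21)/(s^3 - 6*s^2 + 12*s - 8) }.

f(t) = 3*t^2*exp(2*t)/2 - t*exp(2*t) + 4*exp(2*t)

Factor the denominator: s^3 - 6*s^2 + 12*s - 8 = (s - 2)^3.
Partial fraction decomposition gives [4/(s - 2)] + [-1/(s - 2)^2] + [3/(s - 2)^3].
Invert each term: 4/(s - 2) ↔ 4e^(2t); -1/(s - 2)^2 ↔ -t·e^(2t); 3/(s - 2)^3 ↔ (3/2)t^2·e^(2t).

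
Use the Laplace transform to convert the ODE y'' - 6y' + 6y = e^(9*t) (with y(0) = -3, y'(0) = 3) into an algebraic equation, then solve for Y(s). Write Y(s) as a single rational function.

Laplace-transform each side.
Using L{y''} = s^2 Y - s·y(0) - y'(0) and L{y'} = sY - y(0), with y(0) = -3, y'(0) = 3, the left side becomes (s^2 - 6*s + 6)Y - (-3*s + 21).
The right side is L{e^(9*t)} = 1/(s - 9).
So (s^2 - 6*s + 6)Y = 1/(s - 9) + (-3*s + 21).
Solve for Y(s) and write it as one ratio of polynomials.

Y(s) = (-3*s^2 + 48*s - 188)/(s^3 - 15*s^2 + 60*s - 54)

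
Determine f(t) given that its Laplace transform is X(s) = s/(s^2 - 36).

Since L{cosh(6t)} = s/(s^2 - 36), the inverse is cosh(6*t).

f(t) = cosh(6*t)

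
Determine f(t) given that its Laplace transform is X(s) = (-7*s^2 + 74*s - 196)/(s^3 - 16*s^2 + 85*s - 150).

Factor the denominator: s^3 - 16*s^2 + 85*s - 150 = (s - 6)*(s - 5)^2.
Partial fraction decomposition gives [-3/(s - 5)] + [(s - 5)^(-2)] + [-4/(s - 6)].
Invert each term: -3/(s - 5) ↔ -3e^(5t); 1/(s - 5)^2 ↔ t·e^(5t); -4/(s - 6) ↔ -4e^(6t).

f(t) = t*exp(5*t) - 4*exp(6*t) - 3*exp(5*t)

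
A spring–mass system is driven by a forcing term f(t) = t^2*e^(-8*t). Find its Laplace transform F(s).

F(s) = 2/(s + 8)^3

L{t^2} = 2!/s^3 = 2/s^3.
By the first shifting theorem, multiplying by e^(-8t) replaces s with s + 8.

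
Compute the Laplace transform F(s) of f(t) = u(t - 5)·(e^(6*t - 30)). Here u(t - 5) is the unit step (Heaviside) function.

By the second shifting theorem, L{u(t - c)·g(t - c)} = e^(-cs)·G(s) with c = 5 and G(s) = L{g(t)}.
L{e^(6t)} = 1/(s - 6).

F(s) = exp(-5*s)/(s - 6)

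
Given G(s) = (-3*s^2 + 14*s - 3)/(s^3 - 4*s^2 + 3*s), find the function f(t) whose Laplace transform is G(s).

f(t) = 2*exp(3*t) - 4*exp(t) - 1

Factor the denominator: s^3 - 4*s^2 + 3*s = s*(s - 3)*(s - 1).
Partial fraction decomposition gives [2/(s - 3)] + [-1/s] + [-4/(s - 1)].
Invert each term: 2/(s - 3) ↔ 2e^(3t); -1/(s - 0) ↔ -e^(0t); -4/(s - 1) ↔ -4e^(t).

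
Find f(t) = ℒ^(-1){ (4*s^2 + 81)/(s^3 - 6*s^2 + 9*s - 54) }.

f(t) = 5*exp(6*t) - 2*sin(3*t) - cos(3*t)

Factor the denominator: s^3 - 6*s^2 + 9*s - 54 = (s - 6)*(s^2 + 9).
Partial fraction decomposition gives [5/(s - 6)] + [-s/(s^2 + 9)] + [-6/(s^2 + 9)].
Invert each term: 5/(s - 6) ↔ 5e^(6t); -1·s/(s^2 + 9) ↔ -cos(3t); -2·3/(s^2 + 9) ↔ -2sin(3t).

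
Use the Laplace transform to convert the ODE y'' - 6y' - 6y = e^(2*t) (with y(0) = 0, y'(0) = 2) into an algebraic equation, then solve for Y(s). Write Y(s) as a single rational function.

Take the Laplace transform of both sides.
The derivative rules (L{y''} = s^2 Y - s·y(0) - y'(0) and L{y'} = sY - y(0), with y(0) = 0, y'(0) = 2) turn the left side into (s^2 - 6*s - 6)Y - (2).
The right side is L{e^(2*t)} = 1/(s - 2).
So (s^2 - 6*s - 6)Y = 1/(s - 2) + (2).
Isolate Y and clear denominators.

Y(s) = (2*s - 3)/(s^3 - 8*s^2 + 6*s + 12)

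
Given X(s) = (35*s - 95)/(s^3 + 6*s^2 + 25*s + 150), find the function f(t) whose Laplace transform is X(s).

Factor the denominator: s^3 + 6*s^2 + 25*s + 150 = (s + 6)*(s^2 + 25).
Partial fraction decomposition gives [-5/(s + 6)] + [5*s/(s^2 + 25)] + [5/(s^2 + 25)].
Invert each term: -5/(s + 6) ↔ -5e^(-6t); 5·s/(s^2 + 25) ↔ 5cos(5t); 1·5/(s^2 + 25) ↔ sin(5t).

f(t) = sin(5*t) + 5*cos(5*t) - 5*exp(-6*t)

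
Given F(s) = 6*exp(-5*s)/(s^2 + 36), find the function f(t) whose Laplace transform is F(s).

The factor e^(-5s) signals a time shift by c = 5 (second shifting theorem).
L{sin(6t)} = 6/(s^2 + 36), so L^-1{6/(s^2 + 36)} = sin(6*t).
Hence the inverse is u(t - 5) times that function evaluated at t - 5.

f(t) = Heaviside(t - 5)*(sin(6*t - 30))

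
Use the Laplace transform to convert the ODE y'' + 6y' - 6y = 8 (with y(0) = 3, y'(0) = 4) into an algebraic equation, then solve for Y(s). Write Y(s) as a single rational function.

Apply the Laplace transform to the equation.
The derivative rules (L{y''} = s^2 Y - s·y(0) - y'(0) and L{y'} = sY - y(0), with y(0) = 3, y'(0) = 4) turn the left side into (s^2 + 6*s - 6)Y - (3*s + 22).
The right side is L{8} = 8/s.
So (s^2 + 6*s - 6)Y = 8/s + (3*s + 22).
Solve for Y(s) and write it as one ratio of polynomials.

Y(s) = (3*s^2 + 22*s + 8)/(s^3 + 6*s^2 - 6*s)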